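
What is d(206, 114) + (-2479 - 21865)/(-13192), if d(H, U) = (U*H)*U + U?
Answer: 259697309/97 ≈ 2.6773e+6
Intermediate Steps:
d(H, U) = U + H*U**2 (d(H, U) = (H*U)*U + U = H*U**2 + U = U + H*U**2)
d(206, 114) + (-2479 - 21865)/(-13192) = 114*(1 + 206*114) + (-2479 - 21865)/(-13192) = 114*(1 + 23484) - 24344*(-1/13192) = 114*23485 + 179/97 = 2677290 + 179/97 = 259697309/97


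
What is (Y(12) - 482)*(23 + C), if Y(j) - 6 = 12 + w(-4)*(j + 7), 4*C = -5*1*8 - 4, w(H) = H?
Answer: -6480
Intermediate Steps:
C = -11 (C = (-5*1*8 - 4)/4 = (-5*8 - 4)/4 = (-40 - 4)/4 = (¼)*(-44) = -11)
Y(j) = -10 - 4*j (Y(j) = 6 + (12 - 4*(j + 7)) = 6 + (12 - 4*(7 + j)) = 6 + (12 + (-28 - 4*j)) = 6 + (-16 - 4*j) = -10 - 4*j)
(Y(12) - 482)*(23 + C) = ((-10 - 4*12) - 482)*(23 - 11) = ((-10 - 48) - 482)*12 = (-58 - 482)*12 = -540*12 = -6480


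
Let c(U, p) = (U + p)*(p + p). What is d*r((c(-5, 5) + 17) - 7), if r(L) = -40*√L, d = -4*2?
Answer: 320*√10 ≈ 1011.9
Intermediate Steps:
c(U, p) = 2*p*(U + p) (c(U, p) = (U + p)*(2*p) = 2*p*(U + p))
d = -8
d*r((c(-5, 5) + 17) - 7) = -(-320)*√((2*5*(-5 + 5) + 17) - 7) = -(-320)*√((2*5*0 + 17) - 7) = -(-320)*√((0 + 17) - 7) = -(-320)*√(17 - 7) = -(-320)*√10 = 320*√10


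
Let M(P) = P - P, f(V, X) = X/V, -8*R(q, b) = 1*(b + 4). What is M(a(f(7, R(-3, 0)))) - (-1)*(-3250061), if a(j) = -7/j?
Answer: -3250061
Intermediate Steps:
R(q, b) = -½ - b/8 (R(q, b) = -(b + 4)/8 = -(4 + b)/8 = -½ - b/8)
M(P) = 0
M(a(f(7, R(-3, 0)))) - (-1)*(-3250061) = 0 - (-1)*(-3250061) = 0 - 1*3250061 = 0 - 3250061 = -3250061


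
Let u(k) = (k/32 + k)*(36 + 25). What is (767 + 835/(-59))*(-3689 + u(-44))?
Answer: -1147205895/236 ≈ -4.8610e+6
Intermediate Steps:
u(k) = 2013*k/32 (u(k) = (k*(1/32) + k)*61 = (k/32 + k)*61 = (33*k/32)*61 = 2013*k/32)
(767 + 835/(-59))*(-3689 + u(-44)) = (767 + 835/(-59))*(-3689 + (2013/32)*(-44)) = (767 + 835*(-1/59))*(-3689 - 22143/8) = (767 - 835/59)*(-51655/8) = (44418/59)*(-51655/8) = -1147205895/236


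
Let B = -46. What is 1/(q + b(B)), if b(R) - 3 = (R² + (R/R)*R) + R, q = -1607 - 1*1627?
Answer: -1/1207 ≈ -0.00082850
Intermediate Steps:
q = -3234 (q = -1607 - 1627 = -3234)
b(R) = 3 + R² + 2*R (b(R) = 3 + ((R² + (R/R)*R) + R) = 3 + ((R² + 1*R) + R) = 3 + ((R² + R) + R) = 3 + ((R + R²) + R) = 3 + (R² + 2*R) = 3 + R² + 2*R)
1/(q + b(B)) = 1/(-3234 + (3 + (-46)² + 2*(-46))) = 1/(-3234 + (3 + 2116 - 92)) = 1/(-3234 + 2027) = 1/(-1207) = -1/1207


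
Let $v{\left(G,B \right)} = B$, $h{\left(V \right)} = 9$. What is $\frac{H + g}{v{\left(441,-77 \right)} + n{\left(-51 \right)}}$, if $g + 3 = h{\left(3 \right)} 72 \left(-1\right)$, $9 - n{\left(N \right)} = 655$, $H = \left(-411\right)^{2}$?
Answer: $- \frac{56090}{241} \approx -232.74$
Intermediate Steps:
$H = 168921$
$n{\left(N \right)} = -646$ ($n{\left(N \right)} = 9 - 655 = -646$)
$g = -651$ ($g = -3 + 9 \cdot 72 \left(-1\right) = -3 + 648 \left(-1\right) = -3 - 648 = -651$)
$\frac{H + g}{v{\left(441,-77 \right)} + n{\left(-51 \right)}} = \frac{168921 - 651}{-77 - 646} = \frac{168270}{-723} = 168270 \left(- \frac{1}{723}\right) = - \frac{56090}{241}$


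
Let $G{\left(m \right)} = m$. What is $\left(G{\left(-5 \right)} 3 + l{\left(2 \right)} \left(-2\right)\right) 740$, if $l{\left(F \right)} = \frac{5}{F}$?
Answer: $-14800$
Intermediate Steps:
$\left(G{\left(-5 \right)} 3 + l{\left(2 \right)} \left(-2\right)\right) 740 = \left(\left(-5\right) 3 + \frac{5}{2} \left(-2\right)\right) 740 = \left(-15 + 5 \cdot \frac{1}{2} \left(-2\right)\right) 740 = \left(-15 + \frac{5}{2} \left(-2\right)\right) 740 = \left(-15 - 5\right) 740 = \left(-20\right) 740 = -14800$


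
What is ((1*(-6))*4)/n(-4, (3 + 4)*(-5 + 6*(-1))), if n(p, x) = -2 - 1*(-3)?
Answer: -24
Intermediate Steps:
n(p, x) = 1 (n(p, x) = -2 + 3 = 1)
((1*(-6))*4)/n(-4, (3 + 4)*(-5 + 6*(-1))) = ((1*(-6))*4)/1 = -6*4*1 = -24*1 = -24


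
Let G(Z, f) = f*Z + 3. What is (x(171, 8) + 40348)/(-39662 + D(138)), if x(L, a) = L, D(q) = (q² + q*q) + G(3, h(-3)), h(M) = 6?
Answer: -40519/1553 ≈ -26.091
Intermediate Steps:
G(Z, f) = 3 + Z*f (G(Z, f) = Z*f + 3 = 3 + Z*f)
D(q) = 21 + 2*q² (D(q) = (q² + q*q) + (3 + 3*6) = (q² + q²) + (3 + 18) = 2*q² + 21 = 21 + 2*q²)
(x(171, 8) + 40348)/(-39662 + D(138)) = (171 + 40348)/(-39662 + (21 + 2*138²)) = 40519/(-39662 + (21 + 2*19044)) = 40519/(-39662 + (21 + 38088)) = 40519/(-39662 + 38109) = 40519/(-1553) = 40519*(-1/1553) = -40519/1553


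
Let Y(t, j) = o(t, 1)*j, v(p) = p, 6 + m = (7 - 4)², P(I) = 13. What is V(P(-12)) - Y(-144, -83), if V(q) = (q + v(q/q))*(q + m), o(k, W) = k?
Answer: -11728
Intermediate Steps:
m = 3 (m = -6 + (7 - 4)² = -6 + 3² = -6 + 9 = 3)
Y(t, j) = j*t (Y(t, j) = t*j = j*t)
V(q) = (1 + q)*(3 + q) (V(q) = (q + q/q)*(q + 3) = (q + 1)*(3 + q) = (1 + q)*(3 + q))
V(P(-12)) - Y(-144, -83) = (3 + 13² + 4*13) - (-83)*(-144) = (3 + 169 + 52) - 1*11952 = 224 - 11952 = -11728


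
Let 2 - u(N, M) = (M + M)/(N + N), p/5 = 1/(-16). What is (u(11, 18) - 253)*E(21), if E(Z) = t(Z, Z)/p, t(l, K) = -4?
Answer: -177856/55 ≈ -3233.7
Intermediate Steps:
p = -5/16 (p = 5/(-16) = 5*(-1/16) = -5/16 ≈ -0.31250)
u(N, M) = 2 - M/N (u(N, M) = 2 - (M + M)/(N + N) = 2 - 2*M/(2*N) = 2 - 2*M*1/(2*N) = 2 - M/N)
E(Z) = 64/5 (E(Z) = -4/(-5/16) = -4*(-16/5) = 64/5)
(u(11, 18) - 253)*E(21) = ((2 - 1*18/11) - 253)*(64/5) = ((2 - 1*18*1/11) - 253)*(64/5) = ((2 - 18/11) - 253)*(64/5) = (4/11 - 253)*(64/5) = -2779/11*64/5 = -177856/55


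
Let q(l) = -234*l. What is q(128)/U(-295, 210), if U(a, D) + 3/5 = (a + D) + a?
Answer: 149760/1903 ≈ 78.697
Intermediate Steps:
U(a, D) = -3/5 + D + 2*a (U(a, D) = -3/5 + ((a + D) + a) = -3/5 + ((D + a) + a) = -3/5 + (D + 2*a) = -3/5 + D + 2*a)
q(128)/U(-295, 210) = (-234*128)/(-3/5 + 210 + 2*(-295)) = -29952/(-3/5 + 210 - 590) = -29952/(-1903/5) = -29952*(-5/1903) = 149760/1903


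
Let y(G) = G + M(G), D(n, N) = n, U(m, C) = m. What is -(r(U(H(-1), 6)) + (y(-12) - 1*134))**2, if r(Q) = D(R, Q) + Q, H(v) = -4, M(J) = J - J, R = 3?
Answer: -21609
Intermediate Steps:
M(J) = 0
y(G) = G (y(G) = G + 0 = G)
r(Q) = 3 + Q
-(r(U(H(-1), 6)) + (y(-12) - 1*134))**2 = -((3 - 4) + (-12 - 1*134))**2 = -(-1 + (-12 - 134))**2 = -(-1 - 146)**2 = -1*(-147)**2 = -1*21609 = -21609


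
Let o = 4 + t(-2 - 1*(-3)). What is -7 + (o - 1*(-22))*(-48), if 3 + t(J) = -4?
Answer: -919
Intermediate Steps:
t(J) = -7 (t(J) = -3 - 4 = -7)
o = -3 (o = 4 - 7 = -3)
-7 + (o - 1*(-22))*(-48) = -7 + (-3 - 1*(-22))*(-48) = -7 + (-3 + 22)*(-48) = -7 + 19*(-48) = -7 - 912 = -919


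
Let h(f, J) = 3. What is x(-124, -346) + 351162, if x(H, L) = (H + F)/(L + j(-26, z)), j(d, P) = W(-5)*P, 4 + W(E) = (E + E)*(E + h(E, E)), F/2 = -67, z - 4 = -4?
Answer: 60751155/173 ≈ 3.5116e+5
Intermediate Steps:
z = 0 (z = 4 - 4 = 0)
F = -134 (F = 2*(-67) = -134)
W(E) = -4 + 2*E*(3 + E) (W(E) = -4 + (E + E)*(E + 3) = -4 + (2*E)*(3 + E) = -4 + 2*E*(3 + E))
j(d, P) = 16*P (j(d, P) = (-4 + 2*(-5)² + 6*(-5))*P = (-4 + 2*25 - 30)*P = (-4 + 50 - 30)*P = 16*P)
x(H, L) = (-134 + H)/L (x(H, L) = (H - 134)/(L + 16*0) = (-134 + H)/(L + 0) = (-134 + H)/L)
x(-124, -346) + 351162 = (-134 - 124)/(-346) + 351162 = -1/346*(-258) + 351162 = 129/173 + 351162 = 60751155/173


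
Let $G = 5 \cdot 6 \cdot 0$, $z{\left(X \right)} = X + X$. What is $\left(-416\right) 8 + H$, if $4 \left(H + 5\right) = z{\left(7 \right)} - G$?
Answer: $- \frac{6659}{2} \approx -3329.5$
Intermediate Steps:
$z{\left(X \right)} = 2 X$
$G = 0$ ($G = 30 \cdot 0 = 0$)
$H = - \frac{3}{2}$ ($H = -5 + \frac{2 \cdot 7 - 0}{4} = -5 + \frac{14 + 0}{4} = -5 + \frac{1}{4} \cdot 14 = -5 + \frac{7}{2} = - \frac{3}{2} \approx -1.5$)
$\left(-416\right) 8 + H = \left(-416\right) 8 - \frac{3}{2} = -3328 - \frac{3}{2} = - \frac{6659}{2}$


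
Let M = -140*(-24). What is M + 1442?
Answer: 4802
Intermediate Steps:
M = 3360
M + 1442 = 3360 + 1442 = 4802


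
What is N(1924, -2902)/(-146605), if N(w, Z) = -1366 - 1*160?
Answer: 14/1345 ≈ 0.010409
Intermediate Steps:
N(w, Z) = -1526 (N(w, Z) = -1366 - 160 = -1526)
N(1924, -2902)/(-146605) = -1526/(-146605) = -1526*(-1/146605) = 14/1345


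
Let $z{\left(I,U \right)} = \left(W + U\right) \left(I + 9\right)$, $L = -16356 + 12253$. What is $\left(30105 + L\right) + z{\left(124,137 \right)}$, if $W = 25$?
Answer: $47548$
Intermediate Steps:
$L = -4103$
$z{\left(I,U \right)} = \left(9 + I\right) \left(25 + U\right)$ ($z{\left(I,U \right)} = \left(25 + U\right) \left(I + 9\right) = \left(25 + U\right) \left(9 + I\right) = \left(9 + I\right) \left(25 + U\right)$)
$\left(30105 + L\right) + z{\left(124,137 \right)} = \left(30105 - 4103\right) + \left(225 + 9 \cdot 137 + 25 \cdot 124 + 124 \cdot 137\right) = 26002 + \left(225 + 1233 + 3100 + 16988\right) = 26002 + 21546 = 47548$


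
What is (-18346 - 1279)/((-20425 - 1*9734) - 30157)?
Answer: 19625/60316 ≈ 0.32537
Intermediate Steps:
(-18346 - 1279)/((-20425 - 1*9734) - 30157) = -19625/((-20425 - 9734) - 30157) = -19625/(-30159 - 30157) = -19625/(-60316) = -19625*(-1/60316) = 19625/60316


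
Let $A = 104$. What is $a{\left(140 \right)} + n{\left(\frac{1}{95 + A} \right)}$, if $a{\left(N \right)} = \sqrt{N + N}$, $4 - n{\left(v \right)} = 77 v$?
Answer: $\frac{719}{199} + 2 \sqrt{70} \approx 20.346$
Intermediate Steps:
$n{\left(v \right)} = 4 - 77 v$
$a{\left(N \right)} = \sqrt{2} \sqrt{N}$ ($a{\left(N \right)} = \sqrt{2 N} = \sqrt{2} \sqrt{N}$)
$a{\left(140 \right)} + n{\left(\frac{1}{95 + A} \right)} = \sqrt{2} \sqrt{140} + \left(4 - \frac{77}{95 + 104}\right) = \sqrt{2} \cdot 2 \sqrt{35} + \left(4 - \frac{77}{199}\right) = 2 \sqrt{70} + \left(4 - \frac{77}{199}\right) = 2 \sqrt{70} + \frac{719}{199} = \frac{719}{199} + 2 \sqrt{70}$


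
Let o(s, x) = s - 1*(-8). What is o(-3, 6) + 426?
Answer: 431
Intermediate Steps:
o(s, x) = 8 + s (o(s, x) = s + 8 = 8 + s)
o(-3, 6) + 426 = (8 - 3) + 426 = 5 + 426 = 431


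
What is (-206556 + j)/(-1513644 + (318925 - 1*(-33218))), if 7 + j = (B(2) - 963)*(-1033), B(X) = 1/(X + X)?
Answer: -3151831/4646004 ≈ -0.67840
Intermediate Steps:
B(X) = 1/(2*X)
j = 3978055/4 (j = -7 + ((½)/2 - 963)*(-1033) = -7 + ((½)*(½) - 963)*(-1033) = -7 + (¼ - 963)*(-1033) = -7 - 3851/4*(-1033) = -7 + 3978083/4 = 3978055/4 ≈ 9.9451e+5)
(-206556 + j)/(-1513644 + (318925 - 1*(-33218))) = (-206556 + 3978055/4)/(-1513644 + (318925 - 1*(-33218))) = 3151831/(4*(-1513644 + (318925 + 33218))) = 3151831/(4*(-1513644 + 352143)) = (3151831/4)/(-1161501) = (3151831/4)*(-1/1161501) = -3151831/4646004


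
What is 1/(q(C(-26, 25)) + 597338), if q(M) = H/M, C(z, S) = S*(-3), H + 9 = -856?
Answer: 15/8960243 ≈ 1.6741e-6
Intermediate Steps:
H = -865 (H = -9 - 856 = -865)
C(z, S) = -3*S
q(M) = -865/M
1/(q(C(-26, 25)) + 597338) = 1/(-865/((-3*25)) + 597338) = 1/(-865/(-75) + 597338) = 1/(-865*(-1/75) + 597338) = 1/(173/15 + 597338) = 1/(8960243/15) = 15/8960243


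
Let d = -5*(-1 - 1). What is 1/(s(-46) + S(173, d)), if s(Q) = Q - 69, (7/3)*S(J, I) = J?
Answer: -7/286 ≈ -0.024476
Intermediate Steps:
d = 10 (d = -5*(-2) = 10)
S(J, I) = 3*J/7
s(Q) = -69 + Q
1/(s(-46) + S(173, d)) = 1/((-69 - 46) + (3/7)*173) = 1/(-115 + 519/7) = 1/(-286/7) = -7/286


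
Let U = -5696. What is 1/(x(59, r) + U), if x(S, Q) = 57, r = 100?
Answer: -1/5639 ≈ -0.00017734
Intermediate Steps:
1/(x(59, r) + U) = 1/(57 - 5696) = 1/(-5639) = -1/5639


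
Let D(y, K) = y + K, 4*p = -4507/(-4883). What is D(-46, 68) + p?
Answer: 434211/19532 ≈ 22.231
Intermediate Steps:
p = 4507/19532 (p = (-4507/(-4883))/4 = (-4507*(-1/4883))/4 = (1/4)*(4507/4883) = 4507/19532 ≈ 0.23075)
D(y, K) = K + y
D(-46, 68) + p = (68 - 46) + 4507/19532 = 22 + 4507/19532 = 434211/19532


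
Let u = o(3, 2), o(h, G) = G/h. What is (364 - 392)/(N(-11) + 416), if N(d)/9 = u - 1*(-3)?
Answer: -28/449 ≈ -0.062361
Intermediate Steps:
u = ⅔ (u = 2/3 = 2*(⅓) = ⅔ ≈ 0.66667)
N(d) = 33 (N(d) = 9*(⅔ - 1*(-3)) = 9*(⅔ + 3) = 9*(11/3) = 33)
(364 - 392)/(N(-11) + 416) = (364 - 392)/(33 + 416) = -28/449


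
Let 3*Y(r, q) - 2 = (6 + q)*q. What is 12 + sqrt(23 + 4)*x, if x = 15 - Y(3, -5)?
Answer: 12 + 48*sqrt(3) ≈ 95.138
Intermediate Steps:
Y(r, q) = 2/3 + q*(6 + q)/3 (Y(r, q) = 2/3 + ((6 + q)*q)/3 = 2/3 + (q*(6 + q))/3 = 2/3 + q*(6 + q)/3)
x = 16 (x = 15 - (2/3 + 2*(-5) + (1/3)*(-5)**2) = 15 - (2/3 - 10 + (1/3)*25) = 15 - (2/3 - 10 + 25/3) = 15 - 1*(-1) = 15 + 1 = 16)
12 + sqrt(23 + 4)*x = 12 + sqrt(23 + 4)*16 = 12 + sqrt(27)*16 = 12 + (3*sqrt(3))*16 = 12 + 48*sqrt(3)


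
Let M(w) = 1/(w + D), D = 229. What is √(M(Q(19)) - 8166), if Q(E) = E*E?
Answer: I*√2842584010/590 ≈ 90.366*I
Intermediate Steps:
Q(E) = E²
M(w) = 1/(229 + w) (M(w) = 1/(w + 229) = 1/(229 + w))
√(M(Q(19)) - 8166) = √(1/(229 + 19²) - 8166) = √(1/(229 + 361) - 8166) = √(1/590 - 8166) = √(-4817939/590) = I*√2842584010/590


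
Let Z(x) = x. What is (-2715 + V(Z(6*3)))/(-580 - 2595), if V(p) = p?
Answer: 2697/3175 ≈ 0.84945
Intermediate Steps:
(-2715 + V(Z(6*3)))/(-580 - 2595) = (-2715 + 6*3)/(-580 - 2595) = (-2715 + 18)/(-3175) = -2697*(-1/3175) = 2697/3175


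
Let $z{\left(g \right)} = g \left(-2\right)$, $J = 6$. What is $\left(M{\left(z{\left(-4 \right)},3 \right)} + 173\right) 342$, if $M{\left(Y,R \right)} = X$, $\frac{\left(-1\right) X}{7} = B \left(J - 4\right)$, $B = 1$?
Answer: $54378$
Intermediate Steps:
$z{\left(g \right)} = - 2 g$
$X = -14$ ($X = - 7 \cdot 1 \left(6 - 4\right) = - 7 \cdot 1 \cdot 2 = \left(-7\right) 2 = -14$)
$M{\left(Y,R \right)} = -14$
$\left(M{\left(z{\left(-4 \right)},3 \right)} + 173\right) 342 = \left(-14 + 173\right) 342 = 159 \cdot 342 = 54378$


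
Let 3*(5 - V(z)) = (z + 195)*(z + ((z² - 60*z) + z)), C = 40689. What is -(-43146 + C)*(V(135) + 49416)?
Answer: -2688029253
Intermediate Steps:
V(z) = 5 - (195 + z)*(z² - 58*z)/3 (V(z) = 5 - (z + 195)*(z + ((z² - 60*z) + z))/3 = 5 - (195 + z)*(z + (z² - 59*z))/3 = 5 - (195 + z)*(z² - 58*z)/3)
-(-43146 + C)*(V(135) + 49416) = -(-43146 + 40689)*((5 + 3770*135 - 137/3*135² - ⅓*135³) + 49416) = -(-2457)*((5 + 508950 - 137/3*18225 - ⅓*2460375) + 49416) = -(-2457)*((5 + 508950 - 832275 - 820125) + 49416) = -(-2457)*(-1143445 + 49416) = -(-2457)*(-1094029) = -1*2688029253 = -2688029253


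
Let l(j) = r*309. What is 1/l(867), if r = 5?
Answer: 1/1545 ≈ 0.00064725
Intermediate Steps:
l(j) = 1545 (l(j) = 5*309 = 1545)
1/l(867) = 1/1545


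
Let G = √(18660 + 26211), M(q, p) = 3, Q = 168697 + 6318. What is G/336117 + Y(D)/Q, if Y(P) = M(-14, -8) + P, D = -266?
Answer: -263/175015 + √44871/336117 ≈ -0.00087251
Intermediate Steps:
Q = 175015
Y(P) = 3 + P
G = √44871 ≈ 211.83
G/336117 + Y(D)/Q = √44871/336117 + (3 - 266)/175015 = √44871*(1/336117) - 263*1/175015 = √44871/336117 - 263/175015 = -263/175015 + √44871/336117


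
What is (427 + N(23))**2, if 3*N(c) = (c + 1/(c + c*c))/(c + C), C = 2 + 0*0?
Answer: 312953684107009/1713960000 ≈ 1.8259e+5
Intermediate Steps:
C = 2 (C = 2 + 0 = 2)
N(c) = (c + 1/(c + c**2))/(3*(2 + c)) (N(c) = ((c + 1/(c + c*c))/(c + 2))/3 = ((c + 1/(c + c**2))/(2 + c))/3 = (c + 1/(c + c**2))/(3*(2 + c)))
(427 + N(23))**2 = (427 + (1/3)*(1 + 23**2 + 23**3)/(23*(2 + 23**2 + 3*23)))**2 = (427 + (1/3)*(1/23)*(1 + 529 + 12167)/(2 + 529 + 69))**2 = (427 + (1/3)*(1/23)*12697/600)**2 = (427 + (1/3)*(1/23)*(1/600)*12697)**2 = (427 + 12697/41400)**2 = (17690497/41400)**2 = 312953684107009/1713960000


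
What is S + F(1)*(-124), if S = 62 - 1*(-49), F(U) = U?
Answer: -13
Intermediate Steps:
S = 111 (S = 62 + 49 = 111)
S + F(1)*(-124) = 111 + 1*(-124) = 111 - 124 = -13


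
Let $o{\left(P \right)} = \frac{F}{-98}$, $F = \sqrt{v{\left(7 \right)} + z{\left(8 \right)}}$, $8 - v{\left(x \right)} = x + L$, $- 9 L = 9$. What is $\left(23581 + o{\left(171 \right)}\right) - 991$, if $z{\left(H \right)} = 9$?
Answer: $22590 - \frac{\sqrt{11}}{98} \approx 22590.0$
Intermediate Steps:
$L = -1$ ($L = \left(- \frac{1}{9}\right) 9 = -1$)
$v{\left(x \right)} = 9 - x$ ($v{\left(x \right)} = 8 - \left(x - 1\right) = 8 - \left(-1 + x\right) = 9 - x$)
$F = \sqrt{11}$ ($F = \sqrt{\left(9 - 7\right) + 9} = \sqrt{2 + 9} = \sqrt{11} \approx 3.3166$)
$o{\left(P \right)} = - \frac{\sqrt{11}}{98}$ ($o{\left(P \right)} = \frac{\sqrt{11}}{-98} = \sqrt{11} \left(- \frac{1}{98}\right) = - \frac{\sqrt{11}}{98}$)
$\left(23581 + o{\left(171 \right)}\right) - 991 = \left(23581 - \frac{\sqrt{11}}{98}\right) - 991 = 22590 - \frac{\sqrt{11}}{98}$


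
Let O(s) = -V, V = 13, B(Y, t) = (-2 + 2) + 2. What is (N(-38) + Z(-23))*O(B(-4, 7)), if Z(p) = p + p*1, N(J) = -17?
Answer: 819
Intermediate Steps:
B(Y, t) = 2 (B(Y, t) = 0 + 2 = 2)
O(s) = -13 (O(s) = -1*13 = -13)
Z(p) = 2*p (Z(p) = p + p = 2*p)
(N(-38) + Z(-23))*O(B(-4, 7)) = (-17 + 2*(-23))*(-13) = (-17 - 46)*(-13) = -63*(-13) = 819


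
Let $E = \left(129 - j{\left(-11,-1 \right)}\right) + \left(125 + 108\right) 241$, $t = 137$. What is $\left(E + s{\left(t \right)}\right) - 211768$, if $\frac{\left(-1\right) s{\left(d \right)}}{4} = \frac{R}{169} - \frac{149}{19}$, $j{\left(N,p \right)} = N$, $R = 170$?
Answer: $- \frac{499142421}{3211} \approx -1.5545 \cdot 10^{5}$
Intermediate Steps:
$s{\left(d \right)} = \frac{87804}{3211}$ ($s{\left(d \right)} = - 4 \left(\frac{170}{169} - \frac{149}{19}\right) = \left(-4\right) \left(- \frac{21951}{3211}\right) = \frac{87804}{3211}$)
$E = 56293$ ($E = \left(129 - -11\right) + \left(125 + 108\right) 241 = \left(129 + 11\right) + 233 \cdot 241 = 140 + 56153 = 56293$)
$\left(E + s{\left(t \right)}\right) - 211768 = \left(56293 + \frac{87804}{3211}\right) - 211768 = \frac{180844627}{3211} - 211768 = - \frac{499142421}{3211}$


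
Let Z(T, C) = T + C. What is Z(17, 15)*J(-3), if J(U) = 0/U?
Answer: 0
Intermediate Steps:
Z(T, C) = C + T
J(U) = 0
Z(17, 15)*J(-3) = (15 + 17)*0 = 32*0 = 0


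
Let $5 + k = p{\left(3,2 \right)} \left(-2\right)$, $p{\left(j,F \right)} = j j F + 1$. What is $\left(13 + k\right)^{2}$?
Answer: $900$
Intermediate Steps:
$p{\left(j,F \right)} = 1 + F j^{2}$ ($p{\left(j,F \right)} = j^{2} F + 1 = F j^{2} + 1 = 1 + F j^{2}$)
$k = -43$ ($k = -5 + \left(1 + 2 \cdot 3^{2}\right) \left(-2\right) = -5 + \left(1 + 2 \cdot 9\right) \left(-2\right) = -5 + \left(1 + 18\right) \left(-2\right) = -5 + 19 \left(-2\right) = -5 - 38 = -43$)
$\left(13 + k\right)^{2} = \left(13 - 43\right)^{2} = \left(-30\right)^{2} = 900$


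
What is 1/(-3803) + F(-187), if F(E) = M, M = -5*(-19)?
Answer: 361284/3803 ≈ 95.000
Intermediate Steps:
M = 95
F(E) = 95
1/(-3803) + F(-187) = 1/(-3803) + 95 = -1/3803 + 95 = 361284/3803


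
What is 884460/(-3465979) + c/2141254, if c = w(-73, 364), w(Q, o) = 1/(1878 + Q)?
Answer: -3418405587210221/13395882222787130 ≈ -0.25518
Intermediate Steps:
c = 1/1805 (c = 1/(1878 - 73) = 1/1805 ≈ 0.00055402)
884460/(-3465979) + c/2141254 = 884460/(-3465979) + (1/1805)/2141254 = 884460*(-1/3465979) + (1/1805)*(1/2141254) = -884460/3465979 + 1/3864963470 = -3418405587210221/13395882222787130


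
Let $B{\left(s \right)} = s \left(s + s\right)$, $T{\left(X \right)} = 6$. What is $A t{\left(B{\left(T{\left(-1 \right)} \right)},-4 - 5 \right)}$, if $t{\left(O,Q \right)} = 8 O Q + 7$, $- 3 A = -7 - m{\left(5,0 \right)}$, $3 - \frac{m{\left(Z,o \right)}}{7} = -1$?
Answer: $- \frac{181195}{3} \approx -60398.0$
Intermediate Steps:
$m{\left(Z,o \right)} = 28$ ($m{\left(Z,o \right)} = 21 - -7 = 21 + 7 = 28$)
$B{\left(s \right)} = 2 s^{2}$ ($B{\left(s \right)} = s 2 s = 2 s^{2}$)
$A = \frac{35}{3}$ ($A = - \frac{-7 - 28}{3} = \left(- \frac{1}{3}\right) \left(-35\right) = \frac{35}{3} \approx 11.667$)
$t{\left(O,Q \right)} = 7 + 8 O Q$ ($t{\left(O,Q \right)} = 8 O Q + 7 = 7 + 8 O Q$)
$A t{\left(B{\left(T{\left(-1 \right)} \right)},-4 - 5 \right)} = \frac{35 \left(7 + 8 \cdot 2 \cdot 6^{2} \left(-4 - 5\right)\right)}{3} = \frac{35 \left(7 + 8 \cdot 2 \cdot 36 \left(-9\right)\right)}{3} = \frac{35 \left(7 + 8 \cdot 72 \left(-9\right)\right)}{3} = \frac{35 \left(7 - 5184\right)}{3} = \frac{35}{3} \left(-5177\right) = - \frac{181195}{3}$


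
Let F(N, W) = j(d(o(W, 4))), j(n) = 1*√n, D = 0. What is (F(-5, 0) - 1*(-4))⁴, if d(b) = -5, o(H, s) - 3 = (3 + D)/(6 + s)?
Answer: (4 + I*√5)⁴ ≈ -199.0 + 393.55*I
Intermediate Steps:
o(H, s) = 3 + 3/(6 + s) (o(H, s) = 3 + (3 + 0)/(6 + s) = 3 + 3/(6 + s))
j(n) = √n
F(N, W) = I*√5 (F(N, W) = √(-5) = I*√5)
(F(-5, 0) - 1*(-4))⁴ = (I*√5 - 1*(-4))⁴ = (I*√5 + 4)⁴ = (4 + I*√5)⁴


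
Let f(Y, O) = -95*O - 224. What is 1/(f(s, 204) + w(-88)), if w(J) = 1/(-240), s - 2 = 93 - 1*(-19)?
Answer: -240/4704961 ≈ -5.1010e-5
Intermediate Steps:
s = 114 (s = 2 + (93 - 1*(-19)) = 2 + (93 + 19) = 2 + 112 = 114)
w(J) = -1/240
f(Y, O) = -224 - 95*O
1/(f(s, 204) + w(-88)) = 1/((-224 - 95*204) - 1/240) = 1/((-224 - 19380) - 1/240) = 1/(-19604 - 1/240) = 1/(-4704961/240) = -240/4704961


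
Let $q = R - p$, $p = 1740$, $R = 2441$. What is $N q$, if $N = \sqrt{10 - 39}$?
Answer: $701 i \sqrt{29} \approx 3775.0 i$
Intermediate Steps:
$q = 701$ ($q = 2441 - 1740 = 701$)
$N = i \sqrt{29}$ ($N = \sqrt{-29} = i \sqrt{29} \approx 5.3852 i$)
$N q = i \sqrt{29} \cdot 701 = 701 i \sqrt{29}$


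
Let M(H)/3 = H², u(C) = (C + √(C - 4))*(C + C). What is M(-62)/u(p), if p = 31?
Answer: 2883/467 - 279*√3/467 ≈ 5.1387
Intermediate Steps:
u(C) = 2*C*(C + √(-4 + C)) (u(C) = (C + √(-4 + C))*(2*C) = 2*C*(C + √(-4 + C)))
M(H) = 3*H²
M(-62)/u(p) = (3*(-62)²)/((2*31*(31 + √(-4 + 31)))) = (3*3844)/((2*31*(31 + √27))) = 11532/((2*31*(31 + 3*√3))) = 11532/(1922 + 186*√3)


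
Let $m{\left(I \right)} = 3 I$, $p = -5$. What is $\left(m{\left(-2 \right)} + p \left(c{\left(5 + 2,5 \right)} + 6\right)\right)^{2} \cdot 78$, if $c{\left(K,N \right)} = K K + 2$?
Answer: $6605118$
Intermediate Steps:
$c{\left(K,N \right)} = 2 + K^{2}$ ($c{\left(K,N \right)} = K^{2} + 2 = 2 + K^{2}$)
$\left(m{\left(-2 \right)} + p \left(c{\left(5 + 2,5 \right)} + 6\right)\right)^{2} \cdot 78 = \left(3 \left(-2\right) - 5 \left(\left(2 + \left(5 + 2\right)^{2}\right) + 6\right)\right)^{2} \cdot 78 = \left(-6 - 5 \left(\left(2 + 7^{2}\right) + 6\right)\right)^{2} \cdot 78 = \left(-6 - 5 \left(\left(2 + 49\right) + 6\right)\right)^{2} \cdot 78 = \left(-6 - 5 \left(51 + 6\right)\right)^{2} \cdot 78 = \left(-6 - 285\right)^{2} \cdot 78 = \left(-291\right)^{2} \cdot 78 = 84681 \cdot 78 = 6605118$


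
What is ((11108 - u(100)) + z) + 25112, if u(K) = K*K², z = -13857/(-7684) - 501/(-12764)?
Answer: -5907874328553/6129911 ≈ -9.6378e+5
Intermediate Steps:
z = 11295027/6129911 (z = -13857*(-1/7684) - 501*(-1/12764) = 13857/7684 + 501/12764 = 11295027/6129911 ≈ 1.8426)
u(K) = K³
((11108 - u(100)) + z) + 25112 = ((11108 - 1*100³) + 11295027/6129911) + 25112 = ((11108 - 1*1000000) + 11295027/6129911) + 25112 = ((11108 - 1000000) + 11295027/6129911) + 25112 = (-988892 + 11295027/6129911) + 25112 = -6061808653585/6129911 + 25112 = -5907874328553/6129911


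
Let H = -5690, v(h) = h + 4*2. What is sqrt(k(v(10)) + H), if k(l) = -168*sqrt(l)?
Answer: sqrt(-5690 - 504*sqrt(2)) ≈ 80.017*I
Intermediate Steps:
v(h) = 8 + h (v(h) = h + 8 = 8 + h)
sqrt(k(v(10)) + H) = sqrt(-168*sqrt(8 + 10) - 5690) = sqrt(-504*sqrt(2) - 5690) = sqrt(-5690 - 504*sqrt(2))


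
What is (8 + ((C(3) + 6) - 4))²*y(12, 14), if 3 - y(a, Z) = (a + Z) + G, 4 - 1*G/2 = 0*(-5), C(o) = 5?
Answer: -6975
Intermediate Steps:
G = 8 (G = 8 - 0*(-5) = 8 - 2*0 = 8 + 0 = 8)
y(a, Z) = -5 - Z - a (y(a, Z) = 3 - ((a + Z) + 8) = 3 - ((Z + a) + 8) = 3 - (8 + Z + a) = 3 + (-8 - Z - a) = -5 - Z - a)
(8 + ((C(3) + 6) - 4))²*y(12, 14) = (8 + ((5 + 6) - 4))²*(-5 - 1*14 - 1*12) = (8 + (11 - 4))²*(-5 - 14 - 12) = (8 + 7)²*(-31) = 15²*(-31) = 225*(-31) = -6975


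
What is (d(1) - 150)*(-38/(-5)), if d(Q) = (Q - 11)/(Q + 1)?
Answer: -1178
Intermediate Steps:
d(Q) = (-11 + Q)/(1 + Q)
(d(1) - 150)*(-38/(-5)) = ((-11 + 1)/(1 + 1) - 150)*(-38/(-5)) = (-10/2 - 150)*(-38*(-⅕)) = ((½)*(-10) - 150)*(38/5) = (-5 - 150)*(38/5) = -155*38/5 = -1178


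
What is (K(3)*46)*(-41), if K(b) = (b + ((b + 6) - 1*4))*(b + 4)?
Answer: -105616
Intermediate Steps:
K(b) = (2 + 2*b)*(4 + b) (K(b) = (b + ((6 + b) - 4))*(4 + b) = (b + (2 + b))*(4 + b) = (2 + 2*b)*(4 + b))
(K(3)*46)*(-41) = ((8 + 2*3² + 10*3)*46)*(-41) = ((8 + 2*9 + 30)*46)*(-41) = ((8 + 18 + 30)*46)*(-41) = (56*46)*(-41) = 2576*(-41) = -105616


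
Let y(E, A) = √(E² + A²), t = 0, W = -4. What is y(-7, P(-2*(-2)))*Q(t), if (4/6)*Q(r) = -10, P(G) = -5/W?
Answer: -15*√809/4 ≈ -106.66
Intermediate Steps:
P(G) = 5/4 (P(G) = -5/(-4) = -5*(-¼) = 5/4)
Q(r) = -15 (Q(r) = (3/2)*(-10) = -15)
y(E, A) = √(A² + E²)
y(-7, P(-2*(-2)))*Q(t) = √((5/4)² + (-7)²)*(-15) = √(25/16 + 49)*(-15) = √(809/16)*(-15) = (√809/4)*(-15) = -15*√809/4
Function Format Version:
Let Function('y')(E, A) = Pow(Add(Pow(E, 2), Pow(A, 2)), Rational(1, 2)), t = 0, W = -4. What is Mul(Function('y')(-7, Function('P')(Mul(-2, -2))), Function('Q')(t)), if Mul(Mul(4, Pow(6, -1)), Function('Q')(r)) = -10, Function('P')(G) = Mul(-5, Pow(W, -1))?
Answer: Mul(Rational(-15, 4), Pow(809, Rational(1, 2))) ≈ -106.66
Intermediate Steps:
Function('P')(G) = Rational(5, 4) (Function('P')(G) = Mul(-5, Pow(-4, -1)) = Mul(-5, Rational(-1, 4)) = Rational(5, 4))
Function('Q')(r) = -15 (Function('Q')(r) = Mul(Rational(3, 2), -10) = -15)
Function('y')(E, A) = Pow(Add(Pow(A, 2), Pow(E, 2)), Rational(1, 2))
Mul(Function('y')(-7, Function('P')(Mul(-2, -2))), Function('Q')(t)) = Mul(Pow(Add(Pow(Rational(5, 4), 2), Pow(-7, 2)), Rational(1, 2)), -15) = Mul(Pow(Add(Rational(25, 16), 49), Rational(1, 2)), -15) = Mul(Pow(Rational(809, 16), Rational(1, 2)), -15) = Mul(Mul(Rational(1, 4), Pow(809, Rational(1, 2))), -15) = Mul(Rational(-15, 4), Pow(809, Rational(1, 2)))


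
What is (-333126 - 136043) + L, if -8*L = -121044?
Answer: -908077/2 ≈ -4.5404e+5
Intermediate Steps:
L = 30261/2 (L = -⅛*(-121044) = 30261/2 ≈ 15131.)
(-333126 - 136043) + L = (-333126 - 136043) + 30261/2 = -469169 + 30261/2 = -908077/2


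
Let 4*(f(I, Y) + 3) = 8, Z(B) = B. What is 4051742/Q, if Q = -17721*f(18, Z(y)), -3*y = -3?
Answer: 4051742/17721 ≈ 228.64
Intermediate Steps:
y = 1 (y = -1/3*(-3) = 1)
f(I, Y) = -1 (f(I, Y) = -3 + (1/4)*8 = -3 + 2 = -1)
Q = 17721 (Q = -17721*(-1) = 17721)
4051742/Q = 4051742/17721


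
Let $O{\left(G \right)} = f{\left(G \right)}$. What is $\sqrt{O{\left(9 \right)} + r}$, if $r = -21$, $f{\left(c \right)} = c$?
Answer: $2 i \sqrt{3} \approx 3.4641 i$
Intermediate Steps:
$O{\left(G \right)} = G$
$\sqrt{O{\left(9 \right)} + r} = \sqrt{9 - 21} = \sqrt{-12} = 2 i \sqrt{3}$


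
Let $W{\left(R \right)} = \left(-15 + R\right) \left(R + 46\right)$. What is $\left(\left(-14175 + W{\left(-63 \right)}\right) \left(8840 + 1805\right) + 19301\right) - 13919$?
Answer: $-136772223$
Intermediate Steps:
$W{\left(R \right)} = \left(-15 + R\right) \left(46 + R\right)$
$\left(\left(-14175 + W{\left(-63 \right)}\right) \left(8840 + 1805\right) + 19301\right) - 13919 = \left(\left(-14175 + \left(-690 + \left(-63\right)^{2} + 31 \left(-63\right)\right)\right) \left(8840 + 1805\right) + 19301\right) - 13919 = \left(\left(-14175 - -1326\right) 10645 + 19301\right) - 13919 = \left(\left(-14175 + 1326\right) 10645 + 19301\right) - 13919 = \left(\left(-12849\right) 10645 + 19301\right) - 13919 = \left(-136777605 + 19301\right) - 13919 = -136758304 - 13919 = -136772223$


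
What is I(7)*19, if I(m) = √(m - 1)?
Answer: 19*√6 ≈ 46.540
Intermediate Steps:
I(m) = √(-1 + m)
I(7)*19 = √(-1 + 7)*19 = √6*19 = 19*√6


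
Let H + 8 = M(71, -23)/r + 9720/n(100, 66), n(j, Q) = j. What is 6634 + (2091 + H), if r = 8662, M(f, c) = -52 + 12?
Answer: 190871401/21655 ≈ 8814.2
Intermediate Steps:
M(f, c) = -40
H = 1931526/21655 (H = -8 + (-40/8662 + 9720/100) = -8 + (-40*1/8662 + 9720*(1/100)) = -8 + (-20/4331 + 486/5) = -8 + 2104766/21655 = 1931526/21655 ≈ 89.195)
6634 + (2091 + H) = 6634 + (2091 + 1931526/21655) = 6634 + 47212131/21655 = 190871401/21655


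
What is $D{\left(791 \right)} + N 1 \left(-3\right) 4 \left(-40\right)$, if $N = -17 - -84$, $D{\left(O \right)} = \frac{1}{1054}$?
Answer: $\frac{33896641}{1054} \approx 32160.0$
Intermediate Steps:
$D{\left(O \right)} = \frac{1}{1054}$
$N = 67$ ($N = -17 + 84 = 67$)
$D{\left(791 \right)} + N 1 \left(-3\right) 4 \left(-40\right) = \frac{1}{1054} + 67 \cdot 1 \left(-3\right) 4 \left(-40\right) = \frac{1}{1054} + 67 \left(\left(-3\right) 4\right) \left(-40\right) = \frac{1}{1054} + 67 \left(-12\right) \left(-40\right) = \frac{1}{1054} - -32160 = \frac{1}{1054} + 32160 = \frac{33896641}{1054}$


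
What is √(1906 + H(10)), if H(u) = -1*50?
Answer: 8*√29 ≈ 43.081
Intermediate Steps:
H(u) = -50
√(1906 + H(10)) = √(1906 - 50) = √1856 = 8*√29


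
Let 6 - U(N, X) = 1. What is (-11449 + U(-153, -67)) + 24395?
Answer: 12951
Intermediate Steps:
U(N, X) = 5 (U(N, X) = 6 - 1*1 = 6 - 1 = 5)
(-11449 + U(-153, -67)) + 24395 = (-11449 + 5) + 24395 = -11444 + 24395 = 12951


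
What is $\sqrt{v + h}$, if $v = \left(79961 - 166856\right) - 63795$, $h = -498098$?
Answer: $2 i \sqrt{162197} \approx 805.47 i$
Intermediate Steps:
$v = -150690$ ($v = -86895 - 63795 = -150690$)
$\sqrt{v + h} = \sqrt{-150690 - 498098} = \sqrt{-648788} = 2 i \sqrt{162197}$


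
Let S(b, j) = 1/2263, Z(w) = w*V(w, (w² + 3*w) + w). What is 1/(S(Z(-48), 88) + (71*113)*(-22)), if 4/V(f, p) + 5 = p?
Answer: -2263/399433077 ≈ -5.6655e-6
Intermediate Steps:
V(f, p) = 4/(-5 + p)
Z(w) = 4*w/(-5 + w² + 4*w) (Z(w) = w*(4/(-5 + ((w² + 3*w) + w))) = w*(4/(-5 + (w² + 4*w))) = w*(4/(-5 + w² + 4*w)) = 4*w/(-5 + w² + 4*w))
S(b, j) = 1/2263
1/(S(Z(-48), 88) + (71*113)*(-22)) = 1/(1/2263 + (71*113)*(-22)) = 1/(1/2263 + 8023*(-22)) = 1/(1/2263 - 176506) = 1/(-399433077/2263) = -2263/399433077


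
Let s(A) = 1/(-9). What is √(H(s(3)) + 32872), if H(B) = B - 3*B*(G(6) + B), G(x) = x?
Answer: √2662782/9 ≈ 181.31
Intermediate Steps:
s(A) = -⅑
H(B) = B - 3*B*(6 + B)
√(H(s(3)) + 32872) = √(-1*(-⅑)*(17 + 3*(-⅑)) + 32872) = √(-1*(-⅑)*(17 - ⅓) + 32872) = √(-1*(-⅑)*50/3 + 32872) = √(50/27 + 32872) = √(887594/27) = √2662782/9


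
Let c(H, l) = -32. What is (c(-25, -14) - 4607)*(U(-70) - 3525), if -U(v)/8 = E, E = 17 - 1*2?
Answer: 16909155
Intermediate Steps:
E = 15 (E = 17 - 2 = 15)
U(v) = -120 (U(v) = -8*15 = -120)
(c(-25, -14) - 4607)*(U(-70) - 3525) = (-32 - 4607)*(-120 - 3525) = -4639*(-3645) = 16909155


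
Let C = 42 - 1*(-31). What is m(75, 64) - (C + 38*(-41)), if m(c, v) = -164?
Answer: 1321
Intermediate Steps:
C = 73 (C = 42 + 31 = 73)
m(75, 64) - (C + 38*(-41)) = -164 - (73 + 38*(-41)) = -164 - (73 - 1558) = -164 - 1*(-1485) = -164 + 1485 = 1321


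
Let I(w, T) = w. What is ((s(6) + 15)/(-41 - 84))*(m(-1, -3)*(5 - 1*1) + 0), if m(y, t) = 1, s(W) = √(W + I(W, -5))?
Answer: -12/25 - 8*√3/125 ≈ -0.59085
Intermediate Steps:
s(W) = √2*√W (s(W) = √(W + W) = √(2*W) = √2*√W)
((s(6) + 15)/(-41 - 84))*(m(-1, -3)*(5 - 1*1) + 0) = ((√2*√6 + 15)/(-41 - 84))*(1*(5 - 1*1) + 0) = ((2*√3 + 15)/(-125))*(1*(5 - 1) + 0) = ((15 + 2*√3)*(-1/125))*(1*4 + 0) = (-3/25 - 2*√3/125)*(4 + 0) = (-3/25 - 2*√3/125)*4 = -12/25 - 8*√3/125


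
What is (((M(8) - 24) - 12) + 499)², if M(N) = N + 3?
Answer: 224676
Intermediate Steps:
M(N) = 3 + N
(((M(8) - 24) - 12) + 499)² = ((((3 + 8) - 24) - 12) + 499)² = (((11 - 24) - 12) + 499)² = ((-13 - 12) + 499)² = (-25 + 499)² = 474² = 224676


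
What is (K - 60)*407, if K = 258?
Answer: 80586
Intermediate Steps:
(K - 60)*407 = (258 - 60)*407 = 198*407 = 80586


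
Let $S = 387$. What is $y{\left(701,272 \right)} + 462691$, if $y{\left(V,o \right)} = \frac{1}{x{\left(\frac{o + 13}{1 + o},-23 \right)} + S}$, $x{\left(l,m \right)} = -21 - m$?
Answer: $\frac{179986800}{389} \approx 4.6269 \cdot 10^{5}$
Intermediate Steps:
$y{\left(V,o \right)} = \frac{1}{389}$ ($y{\left(V,o \right)} = \frac{1}{\left(-21 - -23\right) + 387} = \frac{1}{\left(-21 + 23\right) + 387} = \frac{1}{2 + 387} = \frac{1}{389}$)
$y{\left(701,272 \right)} + 462691 = \frac{1}{389} + 462691 = \frac{179986800}{389}$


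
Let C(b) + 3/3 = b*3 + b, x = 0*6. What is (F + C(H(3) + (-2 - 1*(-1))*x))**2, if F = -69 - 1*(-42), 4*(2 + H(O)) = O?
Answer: 1089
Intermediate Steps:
x = 0
H(O) = -2 + O/4
F = -27 (F = -69 + 42 = -27)
C(b) = -1 + 4*b (C(b) = -1 + (b*3 + b) = -1 + (3*b + b) = -1 + 4*b)
(F + C(H(3) + (-2 - 1*(-1))*x))**2 = (-27 + (-1 + 4*((-2 + (1/4)*3) + (-2 - 1*(-1))*0)))**2 = (-27 + (-1 + 4*((-2 + 3/4) + (-2 + 1)*0)))**2 = (-27 + (-1 + 4*(-5/4 - 1*0)))**2 = (-27 + (-1 + 4*(-5/4 + 0)))**2 = (-27 + (-1 + 4*(-5/4)))**2 = (-27 + (-1 - 5))**2 = (-27 - 6)**2 = (-33)**2 = 1089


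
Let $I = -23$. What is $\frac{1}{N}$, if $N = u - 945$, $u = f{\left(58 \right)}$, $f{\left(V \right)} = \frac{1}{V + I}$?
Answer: $- \frac{35}{33074} \approx -0.0010582$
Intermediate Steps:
$f{\left(V \right)} = \frac{1}{-23 + V}$ ($f{\left(V \right)} = \frac{1}{V - 23} = \frac{1}{-23 + V}$)
$u = \frac{1}{35}$ ($u = \frac{1}{-23 + 58} = \frac{1}{35} \approx 0.028571$)
$N = - \frac{33074}{35}$ ($N = \frac{1}{35} - 945 = - \frac{33074}{35} \approx -944.97$)
$\frac{1}{N} = \frac{1}{- \frac{33074}{35}} = - \frac{35}{33074}$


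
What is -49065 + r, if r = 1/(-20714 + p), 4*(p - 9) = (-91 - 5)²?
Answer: -902845066/18401 ≈ -49065.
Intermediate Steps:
p = 2313 (p = 9 + (-91 - 5)²/4 = 9 + (¼)*(-96)² = 9 + (¼)*9216 = 9 + 2304 = 2313)
r = -1/18401 (r = 1/(-20714 + 2313) = 1/(-18401) = -1/18401 ≈ -5.4345e-5)
-49065 + r = -49065 - 1/18401 = -902845066/18401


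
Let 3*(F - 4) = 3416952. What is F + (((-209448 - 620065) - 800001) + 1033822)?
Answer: 543296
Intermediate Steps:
F = 1138988 (F = 4 + (⅓)*3416952 = 4 + 1138984 = 1138988)
F + (((-209448 - 620065) - 800001) + 1033822) = 1138988 + (((-209448 - 620065) - 800001) + 1033822) = 1138988 + ((-829513 - 800001) + 1033822) = 1138988 + (-1629514 + 1033822) = 1138988 - 595692 = 543296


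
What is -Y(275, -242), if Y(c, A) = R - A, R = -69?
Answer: -173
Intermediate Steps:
Y(c, A) = -69 - A
-Y(275, -242) = -(-69 - 1*(-242)) = -(-69 + 242) = -1*173 = -173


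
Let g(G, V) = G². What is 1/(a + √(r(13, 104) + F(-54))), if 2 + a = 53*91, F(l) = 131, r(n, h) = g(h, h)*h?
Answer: 4821/22117046 - √1124995/22117046 ≈ 0.00017002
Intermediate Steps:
r(n, h) = h³ (r(n, h) = h²*h = h³)
a = 4821 (a = -2 + 53*91 = -2 + 4823 = 4821)
1/(a + √(r(13, 104) + F(-54))) = 1/(4821 + √(104³ + 131)) = 1/(4821 + √(1124864 + 131)) = 1/(4821 + √1124995)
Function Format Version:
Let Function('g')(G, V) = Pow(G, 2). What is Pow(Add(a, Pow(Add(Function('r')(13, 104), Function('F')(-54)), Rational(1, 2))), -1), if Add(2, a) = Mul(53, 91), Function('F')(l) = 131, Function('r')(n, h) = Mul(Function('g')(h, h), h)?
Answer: Add(Rational(4821, 22117046), Mul(Rational(-1, 22117046), Pow(1124995, Rational(1, 2)))) ≈ 0.00017002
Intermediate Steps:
Function('r')(n, h) = Pow(h, 3) (Function('r')(n, h) = Mul(Pow(h, 2), h) = Pow(h, 3))
a = 4821 (a = Add(-2, Mul(53, 91)) = Add(-2, 4823) = 4821)
Pow(Add(a, Pow(Add(Function('r')(13, 104), Function('F')(-54)), Rational(1, 2))), -1) = Pow(Add(4821, Pow(Add(Pow(104, 3), 131), Rational(1, 2))), -1) = Pow(Add(4821, Pow(Add(1124864, 131), Rational(1, 2))), -1) = Pow(Add(4821, Pow(1124995, Rational(1, 2))), -1)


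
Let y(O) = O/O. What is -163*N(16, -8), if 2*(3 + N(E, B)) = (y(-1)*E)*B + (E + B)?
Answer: 10269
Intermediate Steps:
y(O) = 1
N(E, B) = -3 + B/2 + E/2 + B*E/2 (N(E, B) = -3 + ((1*E)*B + (E + B))/2 = -3 + (E*B + (B + E))/2 = -3 + (B*E + (B + E))/2 = -3 + (B + E + B*E)/2 = -3 + (B/2 + E/2 + B*E/2) = -3 + B/2 + E/2 + B*E/2)
-163*N(16, -8) = -163*(-3 + (½)*(-8) + (½)*16 + (½)*(-8)*16) = -163*(-3 - 4 + 8 - 64) = -163*(-63) = 10269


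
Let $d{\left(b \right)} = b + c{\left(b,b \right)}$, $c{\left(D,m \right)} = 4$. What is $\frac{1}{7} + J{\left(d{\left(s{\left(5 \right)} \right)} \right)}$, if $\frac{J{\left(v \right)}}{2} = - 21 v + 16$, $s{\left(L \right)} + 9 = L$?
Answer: $\frac{225}{7} \approx 32.143$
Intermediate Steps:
$s{\left(L \right)} = -9 + L$
$d{\left(b \right)} = 4 + b$ ($d{\left(b \right)} = b + 4 = 4 + b$)
$J{\left(v \right)} = 32 - 42 v$ ($J{\left(v \right)} = 2 \left(- 21 v + 16\right) = 2 \left(16 - 21 v\right) = 32 - 42 v$)
$\frac{1}{7} + J{\left(d{\left(s{\left(5 \right)} \right)} \right)} = \frac{1}{7} + \left(32 - 42 \left(4 + \left(-9 + 5\right)\right)\right) = \frac{1}{7} + \left(32 - 42 \left(4 - 4\right)\right) = \frac{1}{7} + \left(32 - 0\right) = \frac{1}{7} + \left(32 + 0\right) = \frac{1}{7} + 32 = \frac{225}{7}$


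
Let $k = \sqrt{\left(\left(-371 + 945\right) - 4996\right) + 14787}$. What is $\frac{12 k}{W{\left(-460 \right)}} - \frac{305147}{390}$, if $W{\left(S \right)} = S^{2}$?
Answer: $- \frac{305147}{390} + \frac{3 \sqrt{10365}}{52900} \approx -782.42$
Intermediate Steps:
$k = \sqrt{10365}$ ($k = \sqrt{\left(574 - 4996\right) + 14787} = \sqrt{-4422 + 14787} = \sqrt{10365} \approx 101.81$)
$\frac{12 k}{W{\left(-460 \right)}} - \frac{305147}{390} = \frac{12 \sqrt{10365}}{\left(-460\right)^{2}} - \frac{305147}{390} = \frac{12 \sqrt{10365}}{211600} - \frac{305147}{390} = 12 \sqrt{10365} \cdot \frac{1}{211600} - \frac{305147}{390} = \frac{3 \sqrt{10365}}{52900} - \frac{305147}{390} = - \frac{305147}{390} + \frac{3 \sqrt{10365}}{52900}$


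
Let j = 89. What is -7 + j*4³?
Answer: 5689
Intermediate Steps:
-7 + j*4³ = -7 + 89*4³ = -7 + 89*64 = -7 + 5696 = 5689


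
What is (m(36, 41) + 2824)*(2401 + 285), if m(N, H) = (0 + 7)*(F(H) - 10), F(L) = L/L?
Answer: 7416046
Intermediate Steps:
F(L) = 1
m(N, H) = -63 (m(N, H) = (0 + 7)*(1 - 10) = 7*(-9) = -63)
(m(36, 41) + 2824)*(2401 + 285) = (-63 + 2824)*(2401 + 285) = 2761*2686 = 7416046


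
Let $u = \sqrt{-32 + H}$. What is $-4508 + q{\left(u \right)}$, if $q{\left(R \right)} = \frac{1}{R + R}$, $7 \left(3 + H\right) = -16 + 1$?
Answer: $-4508 - \frac{i \sqrt{455}}{260} \approx -4508.0 - 0.082041 i$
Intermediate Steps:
$H = - \frac{36}{7}$ ($H = -3 + \frac{-16 + 1}{7} = -3 + \frac{1}{7} \left(-15\right) = -3 - \frac{15}{7} = - \frac{36}{7} \approx -5.1429$)
$u = \frac{2 i \sqrt{455}}{7}$ ($u = \sqrt{-32 - \frac{36}{7}} = \sqrt{- \frac{260}{7}} = \frac{2 i \sqrt{455}}{7} \approx 6.0945 i$)
$q{\left(R \right)} = \frac{1}{2 R}$
$-4508 + q{\left(u \right)} = -4508 + \frac{1}{2 \frac{2 i \sqrt{455}}{7}} = -4508 + \frac{\left(- \frac{1}{130}\right) i \sqrt{455}}{2} = -4508 - \frac{i \sqrt{455}}{260}$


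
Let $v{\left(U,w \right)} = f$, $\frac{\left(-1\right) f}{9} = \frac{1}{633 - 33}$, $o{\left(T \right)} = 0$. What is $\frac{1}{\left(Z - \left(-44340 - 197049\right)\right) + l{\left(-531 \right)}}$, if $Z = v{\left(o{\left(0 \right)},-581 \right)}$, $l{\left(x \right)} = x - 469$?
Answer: $\frac{200}{48077797} \approx 4.1599 \cdot 10^{-6}$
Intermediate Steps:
$f = - \frac{3}{200}$ ($f = - \frac{9}{633 - 33} = - \frac{9}{600} = \left(-9\right) \frac{1}{600} = - \frac{3}{200} \approx -0.015$)
$v{\left(U,w \right)} = - \frac{3}{200}$
$l{\left(x \right)} = -469 + x$
$Z = - \frac{3}{200} \approx -0.015$
$\frac{1}{\left(Z - \left(-44340 - 197049\right)\right) + l{\left(-531 \right)}} = \frac{1}{\left(- \frac{3}{200} - \left(-44340 - 197049\right)\right) - 1000} = \frac{1}{\left(- \frac{3}{200} - -241389\right) - 1000} = \frac{1}{\left(- \frac{3}{200} + 241389\right) - 1000} = \frac{1}{\frac{48277797}{200} - 1000} = \frac{1}{\frac{48077797}{200}} = \frac{200}{48077797}$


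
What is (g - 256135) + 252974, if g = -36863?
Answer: -40024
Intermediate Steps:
(g - 256135) + 252974 = (-36863 - 256135) + 252974 = -292998 + 252974 = -40024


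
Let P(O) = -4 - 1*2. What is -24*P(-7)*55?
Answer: 7920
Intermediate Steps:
P(O) = -6 (P(O) = -4 - 2 = -6)
-24*P(-7)*55 = -24*(-6)*55 = 144*55 = 7920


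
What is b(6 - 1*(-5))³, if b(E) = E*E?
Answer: 1771561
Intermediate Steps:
b(E) = E²
b(6 - 1*(-5))³ = ((6 - 1*(-5))²)³ = ((6 + 5)²)³ = (11²)³ = 121³ = 1771561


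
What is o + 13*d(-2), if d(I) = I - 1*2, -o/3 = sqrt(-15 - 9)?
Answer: -52 - 6*I*sqrt(6) ≈ -52.0 - 14.697*I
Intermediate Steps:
o = -6*I*sqrt(6) (o = -3*sqrt(-15 - 9) = -6*I*sqrt(6) ≈ -14.697*I)
d(I) = -2 + I (d(I) = I - 2 = -2 + I)
o + 13*d(-2) = -6*I*sqrt(6) + 13*(-2 - 2) = -6*I*sqrt(6) + 13*(-4) = -6*I*sqrt(6) - 52 = -52 - 6*I*sqrt(6)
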